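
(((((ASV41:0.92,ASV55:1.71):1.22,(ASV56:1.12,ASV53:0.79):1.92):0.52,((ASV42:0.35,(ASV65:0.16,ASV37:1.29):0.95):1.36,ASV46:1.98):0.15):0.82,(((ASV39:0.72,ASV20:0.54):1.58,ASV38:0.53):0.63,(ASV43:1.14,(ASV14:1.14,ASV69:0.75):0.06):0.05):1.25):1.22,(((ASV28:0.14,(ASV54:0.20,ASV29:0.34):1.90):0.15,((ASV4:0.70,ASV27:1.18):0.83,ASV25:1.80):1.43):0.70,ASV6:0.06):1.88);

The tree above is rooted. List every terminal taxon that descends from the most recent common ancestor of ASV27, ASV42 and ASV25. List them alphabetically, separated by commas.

ASV14, ASV20, ASV25, ASV27, ASV28, ASV29, ASV37, ASV38, ASV39, ASV4, ASV41, ASV42, ASV43, ASV46, ASV53, ASV54, ASV55, ASV56, ASV6, ASV65, ASV69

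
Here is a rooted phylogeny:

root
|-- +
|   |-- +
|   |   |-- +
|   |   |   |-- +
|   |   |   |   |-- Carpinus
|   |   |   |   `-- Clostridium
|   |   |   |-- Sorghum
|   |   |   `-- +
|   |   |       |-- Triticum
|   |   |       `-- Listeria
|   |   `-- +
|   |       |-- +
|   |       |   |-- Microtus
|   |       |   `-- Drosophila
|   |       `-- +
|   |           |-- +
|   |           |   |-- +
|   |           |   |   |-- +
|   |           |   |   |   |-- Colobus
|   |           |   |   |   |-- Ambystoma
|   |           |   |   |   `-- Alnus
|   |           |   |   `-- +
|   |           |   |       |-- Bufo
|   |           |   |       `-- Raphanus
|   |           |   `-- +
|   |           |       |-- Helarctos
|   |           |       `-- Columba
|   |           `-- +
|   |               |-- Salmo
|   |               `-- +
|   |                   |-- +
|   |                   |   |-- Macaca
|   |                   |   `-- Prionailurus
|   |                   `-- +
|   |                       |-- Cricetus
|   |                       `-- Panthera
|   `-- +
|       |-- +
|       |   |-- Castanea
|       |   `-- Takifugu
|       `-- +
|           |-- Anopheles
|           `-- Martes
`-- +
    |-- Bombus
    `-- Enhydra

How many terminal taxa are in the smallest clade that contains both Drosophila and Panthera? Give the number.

14

The MRCA of Drosophila and Panthera is the node subtending ((Microtus,Drosophila),((((Colobus,Ambystoma,Alnus),(Bufo,Raphanus)),(Helarctos,Columba)),(Salmo,((Macaca,Prionailurus),(Cricetus,Panthera))))).
That clade contains 14 terminal taxa: Alnus, Ambystoma, Bufo, Colobus, Columba, Cricetus, Drosophila, Helarctos, Macaca, Microtus, Panthera, Prionailurus, Raphanus, Salmo.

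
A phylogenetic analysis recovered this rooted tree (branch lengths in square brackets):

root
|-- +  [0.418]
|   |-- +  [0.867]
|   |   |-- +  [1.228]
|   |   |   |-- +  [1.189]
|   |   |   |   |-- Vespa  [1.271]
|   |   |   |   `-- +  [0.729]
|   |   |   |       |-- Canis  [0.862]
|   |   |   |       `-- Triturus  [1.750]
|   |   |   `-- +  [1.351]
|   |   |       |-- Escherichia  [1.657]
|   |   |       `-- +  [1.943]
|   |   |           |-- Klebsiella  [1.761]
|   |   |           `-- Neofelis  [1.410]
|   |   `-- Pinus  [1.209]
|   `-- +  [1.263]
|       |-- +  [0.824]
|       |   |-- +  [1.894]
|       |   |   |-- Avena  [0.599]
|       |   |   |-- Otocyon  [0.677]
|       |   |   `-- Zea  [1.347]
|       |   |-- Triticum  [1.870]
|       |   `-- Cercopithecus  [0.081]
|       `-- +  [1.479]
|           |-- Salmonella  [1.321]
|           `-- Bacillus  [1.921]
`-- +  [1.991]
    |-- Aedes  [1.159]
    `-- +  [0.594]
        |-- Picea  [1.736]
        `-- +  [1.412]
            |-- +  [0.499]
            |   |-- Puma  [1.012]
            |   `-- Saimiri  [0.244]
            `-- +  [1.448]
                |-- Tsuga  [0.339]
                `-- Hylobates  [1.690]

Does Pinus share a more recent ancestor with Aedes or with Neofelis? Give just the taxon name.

The MRCA of Pinus and Neofelis subtends (((Vespa,(Canis,Triturus)),(Escherichia,(Klebsiella,Neofelis))),Pinus) (7 taxa).
The MRCA of Pinus and Aedes is the root, subtending the entire tree (20 taxa).
The first is nested inside the second, so Pinus shares a more recent common ancestor with Neofelis.

Neofelis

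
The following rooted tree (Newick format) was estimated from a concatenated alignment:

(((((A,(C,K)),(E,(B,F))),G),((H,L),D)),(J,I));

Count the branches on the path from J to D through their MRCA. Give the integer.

The MRCA of J and D is the root of the tree.
From J up to that node: 2 branches. From D up to the same node: 3 branches. Total: 2 + 3 = 5.

5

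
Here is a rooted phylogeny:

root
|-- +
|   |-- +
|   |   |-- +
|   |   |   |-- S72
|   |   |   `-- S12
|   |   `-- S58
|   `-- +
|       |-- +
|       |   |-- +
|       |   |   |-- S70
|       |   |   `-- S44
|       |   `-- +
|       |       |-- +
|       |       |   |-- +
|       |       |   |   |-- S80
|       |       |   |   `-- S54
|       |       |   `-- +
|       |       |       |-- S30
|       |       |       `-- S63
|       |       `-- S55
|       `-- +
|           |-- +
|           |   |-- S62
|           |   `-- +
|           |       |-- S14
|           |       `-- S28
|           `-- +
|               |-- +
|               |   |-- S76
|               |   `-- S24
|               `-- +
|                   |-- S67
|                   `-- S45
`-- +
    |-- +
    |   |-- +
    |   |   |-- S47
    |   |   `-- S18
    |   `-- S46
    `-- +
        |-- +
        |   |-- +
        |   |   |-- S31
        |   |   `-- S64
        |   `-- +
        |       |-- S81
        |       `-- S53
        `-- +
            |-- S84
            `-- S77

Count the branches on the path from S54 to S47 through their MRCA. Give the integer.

The MRCA of S54 and S47 is the root of the tree.
From S54 up to that node: 7 branches. From S47 up to the same node: 4 branches. Total: 7 + 4 = 11.

11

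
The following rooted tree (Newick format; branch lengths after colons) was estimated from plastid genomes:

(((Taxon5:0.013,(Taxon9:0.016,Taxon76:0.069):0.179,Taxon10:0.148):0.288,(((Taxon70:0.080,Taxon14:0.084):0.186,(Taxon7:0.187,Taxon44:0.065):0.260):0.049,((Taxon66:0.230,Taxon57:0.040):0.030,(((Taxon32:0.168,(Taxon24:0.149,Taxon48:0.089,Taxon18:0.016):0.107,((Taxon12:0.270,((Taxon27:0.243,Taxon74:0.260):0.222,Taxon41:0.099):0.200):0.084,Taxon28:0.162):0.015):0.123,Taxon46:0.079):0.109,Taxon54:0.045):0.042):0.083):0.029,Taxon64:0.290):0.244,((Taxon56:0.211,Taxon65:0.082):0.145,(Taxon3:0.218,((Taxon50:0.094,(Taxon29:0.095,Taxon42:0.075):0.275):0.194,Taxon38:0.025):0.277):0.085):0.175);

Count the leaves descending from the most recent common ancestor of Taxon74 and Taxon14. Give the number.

The MRCA of Taxon74 and Taxon14 is the node subtending (((Taxon70,Taxon14),(Taxon7,Taxon44)),((Taxon66,Taxon57),(((Taxon32,(Taxon24,Taxon48,Taxon18),((Taxon12,((Taxon27,Taxon74),Taxon41)),Taxon28)),Taxon46),Taxon54))).
That clade contains 17 terminal taxa: Taxon12, Taxon14, Taxon18, Taxon24, Taxon27, Taxon28, Taxon32, Taxon41, Taxon44, Taxon46, Taxon48, Taxon54, Taxon57, Taxon66, Taxon7, Taxon70, Taxon74.

17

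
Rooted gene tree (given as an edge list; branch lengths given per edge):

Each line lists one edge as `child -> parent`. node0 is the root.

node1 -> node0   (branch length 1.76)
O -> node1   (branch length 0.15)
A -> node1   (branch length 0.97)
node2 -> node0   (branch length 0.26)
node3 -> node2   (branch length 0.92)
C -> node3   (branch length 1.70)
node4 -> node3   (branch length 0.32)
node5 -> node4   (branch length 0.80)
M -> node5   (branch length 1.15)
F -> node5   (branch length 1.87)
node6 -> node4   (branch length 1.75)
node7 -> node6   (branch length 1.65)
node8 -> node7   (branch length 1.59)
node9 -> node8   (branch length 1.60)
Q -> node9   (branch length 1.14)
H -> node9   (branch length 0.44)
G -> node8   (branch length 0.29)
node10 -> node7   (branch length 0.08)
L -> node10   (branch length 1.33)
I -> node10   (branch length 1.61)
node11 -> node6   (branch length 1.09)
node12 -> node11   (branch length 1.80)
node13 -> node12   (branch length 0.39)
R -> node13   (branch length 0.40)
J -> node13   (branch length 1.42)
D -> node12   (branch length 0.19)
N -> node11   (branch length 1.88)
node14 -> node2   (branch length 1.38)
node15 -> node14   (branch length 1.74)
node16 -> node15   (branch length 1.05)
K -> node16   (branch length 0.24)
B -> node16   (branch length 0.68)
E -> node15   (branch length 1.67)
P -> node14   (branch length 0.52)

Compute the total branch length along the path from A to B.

7.84

The path runs A → … → MRCA → … → B; the MRCA is the root of the tree.
Branch lengths along that path: 0.97 + 1.76 + 0.26 + 1.38 + 1.74 + 1.05 + 0.68 = 7.84.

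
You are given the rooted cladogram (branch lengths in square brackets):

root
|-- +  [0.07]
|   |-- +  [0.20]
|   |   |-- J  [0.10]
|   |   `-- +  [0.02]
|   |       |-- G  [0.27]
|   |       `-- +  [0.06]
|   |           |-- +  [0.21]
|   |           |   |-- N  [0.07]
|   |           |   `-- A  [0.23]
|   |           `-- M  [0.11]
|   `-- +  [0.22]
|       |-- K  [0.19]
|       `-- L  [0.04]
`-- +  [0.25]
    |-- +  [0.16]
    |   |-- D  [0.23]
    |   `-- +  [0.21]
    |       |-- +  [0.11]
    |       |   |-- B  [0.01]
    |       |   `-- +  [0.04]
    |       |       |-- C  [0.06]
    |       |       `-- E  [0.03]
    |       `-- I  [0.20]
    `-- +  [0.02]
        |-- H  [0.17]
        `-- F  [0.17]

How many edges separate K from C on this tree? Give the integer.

The MRCA of K and C is the root of the tree.
From K up to that node: 3 branches. From C up to the same node: 6 branches. Total: 3 + 6 = 9.

9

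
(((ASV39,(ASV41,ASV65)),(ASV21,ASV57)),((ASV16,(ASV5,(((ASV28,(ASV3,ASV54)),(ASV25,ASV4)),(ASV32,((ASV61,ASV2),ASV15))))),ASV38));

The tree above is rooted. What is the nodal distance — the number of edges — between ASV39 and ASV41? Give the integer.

The MRCA of ASV39 and ASV41 is the node subtending (ASV39,(ASV41,ASV65)).
From ASV39 up to that node: 1 branch. From ASV41 up to the same node: 2 branches. Total: 1 + 2 = 3.

3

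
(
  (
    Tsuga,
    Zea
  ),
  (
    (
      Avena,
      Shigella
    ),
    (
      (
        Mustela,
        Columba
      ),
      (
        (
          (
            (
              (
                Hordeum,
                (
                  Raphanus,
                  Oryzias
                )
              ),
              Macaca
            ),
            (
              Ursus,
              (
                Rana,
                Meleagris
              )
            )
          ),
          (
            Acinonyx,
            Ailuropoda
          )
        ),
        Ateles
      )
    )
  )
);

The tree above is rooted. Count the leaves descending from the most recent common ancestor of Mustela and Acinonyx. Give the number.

12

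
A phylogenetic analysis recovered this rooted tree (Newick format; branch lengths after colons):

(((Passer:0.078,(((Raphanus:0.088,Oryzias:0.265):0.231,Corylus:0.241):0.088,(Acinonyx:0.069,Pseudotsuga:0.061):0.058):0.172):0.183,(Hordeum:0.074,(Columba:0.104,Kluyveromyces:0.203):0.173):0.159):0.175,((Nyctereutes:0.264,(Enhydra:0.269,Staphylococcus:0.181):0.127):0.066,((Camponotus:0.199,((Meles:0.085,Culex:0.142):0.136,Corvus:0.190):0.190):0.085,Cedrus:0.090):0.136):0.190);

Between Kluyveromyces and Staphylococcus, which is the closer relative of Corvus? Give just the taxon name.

The MRCA of Corvus and Staphylococcus subtends ((Nyctereutes,(Enhydra,Staphylococcus)),((Camponotus,((Meles,Culex),Corvus)),Cedrus)) (8 taxa).
The MRCA of Corvus and Kluyveromyces is the root, subtending the entire tree (17 taxa).
The first is nested inside the second, so Corvus shares a more recent common ancestor with Staphylococcus.

Staphylococcus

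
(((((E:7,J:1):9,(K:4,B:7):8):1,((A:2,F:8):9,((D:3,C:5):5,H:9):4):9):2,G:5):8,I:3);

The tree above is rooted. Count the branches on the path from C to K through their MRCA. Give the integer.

The MRCA of C and K is the node subtending (((E,J),(K,B)),((A,F),((D,C),H))).
From C up to that node: 4 branches. From K up to the same node: 3 branches. Total: 4 + 3 = 7.

7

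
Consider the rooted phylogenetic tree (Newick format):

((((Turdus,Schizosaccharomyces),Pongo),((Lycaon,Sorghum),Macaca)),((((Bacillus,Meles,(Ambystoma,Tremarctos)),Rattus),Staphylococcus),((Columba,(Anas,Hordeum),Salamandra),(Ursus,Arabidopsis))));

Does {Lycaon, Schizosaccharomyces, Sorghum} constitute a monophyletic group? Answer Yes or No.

No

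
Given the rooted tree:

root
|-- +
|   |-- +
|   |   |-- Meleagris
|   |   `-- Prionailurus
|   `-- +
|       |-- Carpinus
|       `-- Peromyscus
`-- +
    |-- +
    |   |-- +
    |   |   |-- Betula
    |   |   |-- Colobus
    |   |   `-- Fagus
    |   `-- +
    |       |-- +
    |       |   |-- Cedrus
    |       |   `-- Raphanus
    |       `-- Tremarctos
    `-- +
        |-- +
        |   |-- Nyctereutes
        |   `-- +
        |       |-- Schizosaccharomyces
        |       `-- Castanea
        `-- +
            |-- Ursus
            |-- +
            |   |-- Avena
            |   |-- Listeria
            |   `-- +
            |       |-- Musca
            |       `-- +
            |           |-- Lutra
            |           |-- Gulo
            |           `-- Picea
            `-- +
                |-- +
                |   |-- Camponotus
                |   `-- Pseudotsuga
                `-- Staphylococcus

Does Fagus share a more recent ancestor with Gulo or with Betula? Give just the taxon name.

The MRCA of Fagus and Betula subtends (Betula,Colobus,Fagus) (3 taxa).
The MRCA of Fagus and Gulo subtends (((Betula,Colobus,Fagus),((Cedrus,Raphanus),Tremarctos)),((Nyctereutes,(Schizosaccharomyces,Castanea)),(Ursus,(Avena,Listeria,(Musca,(Lutra,Gulo,Picea))),((Camponotus,Pseudotsuga),Staphylococcus)))) (19 taxa).
The first is nested inside the second, so Fagus shares a more recent common ancestor with Betula.

Betula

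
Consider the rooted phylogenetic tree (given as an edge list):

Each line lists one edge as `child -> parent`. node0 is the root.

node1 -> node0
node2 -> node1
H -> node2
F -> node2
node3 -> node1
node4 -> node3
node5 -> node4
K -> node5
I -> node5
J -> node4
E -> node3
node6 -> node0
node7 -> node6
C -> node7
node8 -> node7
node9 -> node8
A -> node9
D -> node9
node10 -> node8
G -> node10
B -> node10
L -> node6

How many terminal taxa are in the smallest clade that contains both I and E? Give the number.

4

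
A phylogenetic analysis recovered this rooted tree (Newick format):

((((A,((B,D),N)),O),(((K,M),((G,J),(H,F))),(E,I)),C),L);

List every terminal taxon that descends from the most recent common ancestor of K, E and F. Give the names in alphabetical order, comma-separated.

E, F, G, H, I, J, K, M

Tracing K: it sits inside (K,M).
Tracing E: it sits inside (E,I).
Tracing F: it sits inside (H,F).
The smallest clade enclosing all 3 is (((K,M),((G,J),(H,F))),(E,I)); the answer is its 8 terminal taxa in alphabetical order.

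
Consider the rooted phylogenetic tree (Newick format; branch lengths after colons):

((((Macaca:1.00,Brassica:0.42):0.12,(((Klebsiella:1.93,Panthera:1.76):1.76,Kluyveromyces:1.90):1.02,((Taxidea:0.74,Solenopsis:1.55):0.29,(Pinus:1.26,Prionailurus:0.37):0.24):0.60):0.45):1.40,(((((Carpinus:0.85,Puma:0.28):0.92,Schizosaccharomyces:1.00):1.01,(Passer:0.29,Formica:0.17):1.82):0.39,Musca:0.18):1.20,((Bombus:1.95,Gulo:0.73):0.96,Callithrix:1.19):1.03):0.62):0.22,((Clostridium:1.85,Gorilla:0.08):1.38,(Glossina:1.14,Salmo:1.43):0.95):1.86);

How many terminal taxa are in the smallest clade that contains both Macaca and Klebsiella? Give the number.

9

The MRCA of Macaca and Klebsiella is the node subtending ((Macaca,Brassica),(((Klebsiella,Panthera),Kluyveromyces),((Taxidea,Solenopsis),(Pinus,Prionailurus)))).
That clade contains 9 terminal taxa: Brassica, Klebsiella, Kluyveromyces, Macaca, Panthera, Pinus, Prionailurus, Solenopsis, Taxidea.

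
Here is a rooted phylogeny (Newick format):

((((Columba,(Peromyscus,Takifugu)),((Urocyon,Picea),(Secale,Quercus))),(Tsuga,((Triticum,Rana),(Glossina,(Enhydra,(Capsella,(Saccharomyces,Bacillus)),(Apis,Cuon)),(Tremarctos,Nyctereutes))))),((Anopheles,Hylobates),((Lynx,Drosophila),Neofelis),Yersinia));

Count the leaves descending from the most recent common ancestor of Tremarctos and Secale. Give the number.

19

The MRCA of Tremarctos and Secale is the node subtending (((Columba,(Peromyscus,Takifugu)),((Urocyon,Picea),(Secale,Quercus))),(Tsuga,((Triticum,Rana),(Glossina,(Enhydra,(Capsella,(Saccharomyces,Bacillus)),(Apis,Cuon)),(Tremarctos,Nyctereutes))))).
That clade contains 19 terminal taxa: Apis, Bacillus, Capsella, Columba, Cuon, Enhydra, Glossina, Nyctereutes, Peromyscus, Picea, Quercus, Rana, Saccharomyces, Secale, Takifugu, Tremarctos, Triticum, Tsuga, Urocyon.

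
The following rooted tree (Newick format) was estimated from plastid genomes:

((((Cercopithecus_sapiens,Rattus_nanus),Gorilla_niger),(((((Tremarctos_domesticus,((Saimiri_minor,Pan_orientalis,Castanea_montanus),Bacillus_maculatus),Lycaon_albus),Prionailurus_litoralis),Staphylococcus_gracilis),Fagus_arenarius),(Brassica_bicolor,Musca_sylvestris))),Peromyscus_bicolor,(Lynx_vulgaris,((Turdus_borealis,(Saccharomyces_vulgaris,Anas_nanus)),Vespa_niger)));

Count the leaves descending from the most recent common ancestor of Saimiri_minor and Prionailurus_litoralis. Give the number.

The MRCA of Saimiri_minor and Prionailurus_litoralis is the node subtending ((Tremarctos_domesticus,((Saimiri_minor,Pan_orientalis,Castanea_montanus),Bacillus_maculatus),Lycaon_albus),Prionailurus_litoralis).
That clade contains 7 terminal taxa: Bacillus_maculatus, Castanea_montanus, Lycaon_albus, Pan_orientalis, Prionailurus_litoralis, Saimiri_minor, Tremarctos_domesticus.

7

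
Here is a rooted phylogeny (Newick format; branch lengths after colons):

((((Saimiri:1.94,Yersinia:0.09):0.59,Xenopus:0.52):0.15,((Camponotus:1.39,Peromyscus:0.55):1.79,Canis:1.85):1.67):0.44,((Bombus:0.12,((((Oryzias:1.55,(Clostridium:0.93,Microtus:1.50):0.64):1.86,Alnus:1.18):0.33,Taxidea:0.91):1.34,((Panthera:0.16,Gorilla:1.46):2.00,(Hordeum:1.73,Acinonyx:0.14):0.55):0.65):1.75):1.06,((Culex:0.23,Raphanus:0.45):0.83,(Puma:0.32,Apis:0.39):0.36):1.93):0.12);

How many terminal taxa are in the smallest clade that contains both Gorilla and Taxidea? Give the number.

The MRCA of Gorilla and Taxidea is the node subtending ((((Oryzias,(Clostridium,Microtus)),Alnus),Taxidea),((Panthera,Gorilla),(Hordeum,Acinonyx))).
That clade contains 9 terminal taxa: Acinonyx, Alnus, Clostridium, Gorilla, Hordeum, Microtus, Oryzias, Panthera, Taxidea.

9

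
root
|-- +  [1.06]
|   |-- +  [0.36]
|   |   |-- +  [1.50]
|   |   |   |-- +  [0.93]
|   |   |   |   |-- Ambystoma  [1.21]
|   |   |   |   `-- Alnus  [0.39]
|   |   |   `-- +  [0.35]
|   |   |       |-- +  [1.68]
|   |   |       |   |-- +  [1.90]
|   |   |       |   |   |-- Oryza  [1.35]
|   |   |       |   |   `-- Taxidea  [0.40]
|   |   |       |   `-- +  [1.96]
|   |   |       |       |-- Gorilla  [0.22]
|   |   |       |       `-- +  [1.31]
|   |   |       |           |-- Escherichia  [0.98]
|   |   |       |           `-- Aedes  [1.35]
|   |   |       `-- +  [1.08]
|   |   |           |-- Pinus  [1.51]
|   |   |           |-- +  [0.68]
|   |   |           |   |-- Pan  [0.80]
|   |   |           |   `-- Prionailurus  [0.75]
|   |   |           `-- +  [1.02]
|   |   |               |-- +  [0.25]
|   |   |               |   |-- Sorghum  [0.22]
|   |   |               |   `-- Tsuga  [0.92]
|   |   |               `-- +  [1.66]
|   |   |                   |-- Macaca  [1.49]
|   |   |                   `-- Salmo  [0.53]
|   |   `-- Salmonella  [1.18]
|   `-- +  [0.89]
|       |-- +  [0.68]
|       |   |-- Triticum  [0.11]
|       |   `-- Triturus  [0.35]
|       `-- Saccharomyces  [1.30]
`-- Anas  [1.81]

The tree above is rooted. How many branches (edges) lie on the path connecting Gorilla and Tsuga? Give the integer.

The MRCA of Gorilla and Tsuga is the node subtending (((Oryza,Taxidea),(Gorilla,(Escherichia,Aedes))),(Pinus,(Pan,Prionailurus),((Sorghum,Tsuga),(Macaca,Salmo)))).
From Gorilla up to that node: 3 branches. From Tsuga up to the same node: 4 branches. Total: 3 + 4 = 7.

7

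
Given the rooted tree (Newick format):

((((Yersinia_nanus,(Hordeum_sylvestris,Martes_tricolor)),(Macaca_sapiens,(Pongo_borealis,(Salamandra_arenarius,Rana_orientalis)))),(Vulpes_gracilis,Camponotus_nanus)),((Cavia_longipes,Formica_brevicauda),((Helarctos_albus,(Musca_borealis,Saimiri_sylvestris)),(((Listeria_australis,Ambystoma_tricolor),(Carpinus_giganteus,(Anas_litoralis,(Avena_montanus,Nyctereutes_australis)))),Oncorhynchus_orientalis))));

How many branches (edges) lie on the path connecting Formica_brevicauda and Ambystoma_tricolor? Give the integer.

7

The MRCA of Formica_brevicauda and Ambystoma_tricolor is the node subtending ((Cavia_longipes,Formica_brevicauda),((Helarctos_albus,(Musca_borealis,Saimiri_sylvestris)),(((Listeria_australis,Ambystoma_tricolor),(Carpinus_giganteus,(Anas_litoralis,(Avena_montanus,Nyctereutes_australis)))),Oncorhynchus_orientalis))).
From Formica_brevicauda up to that node: 2 branches. From Ambystoma_tricolor up to the same node: 5 branches. Total: 2 + 5 = 7.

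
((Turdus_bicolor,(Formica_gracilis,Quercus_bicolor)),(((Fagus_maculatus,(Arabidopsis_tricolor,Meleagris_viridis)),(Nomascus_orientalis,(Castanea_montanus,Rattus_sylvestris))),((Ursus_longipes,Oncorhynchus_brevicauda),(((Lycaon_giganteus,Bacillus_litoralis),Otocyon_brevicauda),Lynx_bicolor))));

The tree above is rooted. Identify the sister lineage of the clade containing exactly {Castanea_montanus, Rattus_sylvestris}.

Nomascus_orientalis

The clade containing exactly {Castanea_montanus, Rattus_sylvestris} attaches to the tree at the node subtending (Nomascus_orientalis,(Castanea_montanus,Rattus_sylvestris)).
The other lineage descending from that same node — the sister group — is the single tip Nomascus_orientalis.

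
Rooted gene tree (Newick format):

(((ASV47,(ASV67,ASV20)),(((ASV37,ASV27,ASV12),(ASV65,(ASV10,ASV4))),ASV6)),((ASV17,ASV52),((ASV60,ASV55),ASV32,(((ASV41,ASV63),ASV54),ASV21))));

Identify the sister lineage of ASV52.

ASV52 attaches to the tree at the node subtending (ASV17,ASV52).
The other lineage descending from that same node — the sister group — is the single tip ASV17.

ASV17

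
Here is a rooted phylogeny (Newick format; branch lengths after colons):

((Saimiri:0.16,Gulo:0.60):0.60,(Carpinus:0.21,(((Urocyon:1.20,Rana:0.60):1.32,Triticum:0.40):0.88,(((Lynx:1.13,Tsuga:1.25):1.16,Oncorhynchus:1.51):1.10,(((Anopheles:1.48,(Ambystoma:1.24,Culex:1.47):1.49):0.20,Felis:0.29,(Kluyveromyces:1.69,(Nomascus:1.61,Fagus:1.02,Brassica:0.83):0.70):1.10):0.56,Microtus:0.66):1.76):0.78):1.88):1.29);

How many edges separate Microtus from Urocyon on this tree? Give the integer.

The MRCA of Microtus and Urocyon is the node subtending (((Urocyon,Rana),Triticum),(((Lynx,Tsuga),Oncorhynchus),(((Anopheles,(Ambystoma,Culex)),Felis,(Kluyveromyces,(Nomascus,Fagus,Brassica))),Microtus))).
From Microtus up to that node: 3 branches. From Urocyon up to the same node: 3 branches. Total: 3 + 3 = 6.

6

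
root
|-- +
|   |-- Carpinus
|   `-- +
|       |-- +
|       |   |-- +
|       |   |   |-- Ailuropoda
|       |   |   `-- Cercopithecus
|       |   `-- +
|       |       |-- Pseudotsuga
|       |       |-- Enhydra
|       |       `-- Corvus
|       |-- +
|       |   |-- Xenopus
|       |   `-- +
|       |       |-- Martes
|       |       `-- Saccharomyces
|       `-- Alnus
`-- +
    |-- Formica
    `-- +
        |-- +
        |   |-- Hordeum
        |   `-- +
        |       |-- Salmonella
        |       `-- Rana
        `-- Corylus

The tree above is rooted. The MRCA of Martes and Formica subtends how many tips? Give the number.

15

The MRCA of Martes and Formica is the root, so the clade is the entire tree.
That clade contains 15 terminal taxa: Ailuropoda, Alnus, Carpinus, Cercopithecus, Corvus, Corylus, Enhydra, Formica, Hordeum, Martes, Pseudotsuga, Rana, Saccharomyces, Salmonella, Xenopus.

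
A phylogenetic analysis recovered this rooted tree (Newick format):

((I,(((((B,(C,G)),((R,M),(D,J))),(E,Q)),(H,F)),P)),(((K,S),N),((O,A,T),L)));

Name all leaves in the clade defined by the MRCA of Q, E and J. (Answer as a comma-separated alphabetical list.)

Tracing Q: it sits inside (E,Q).
Tracing E: it sits inside (E,Q).
Tracing J: it sits inside (D,J).
The smallest clade enclosing all 3 is (((B,(C,G)),((R,M),(D,J))),(E,Q)); the answer is its 9 terminal taxa in alphabetical order.

B, C, D, E, G, J, M, Q, R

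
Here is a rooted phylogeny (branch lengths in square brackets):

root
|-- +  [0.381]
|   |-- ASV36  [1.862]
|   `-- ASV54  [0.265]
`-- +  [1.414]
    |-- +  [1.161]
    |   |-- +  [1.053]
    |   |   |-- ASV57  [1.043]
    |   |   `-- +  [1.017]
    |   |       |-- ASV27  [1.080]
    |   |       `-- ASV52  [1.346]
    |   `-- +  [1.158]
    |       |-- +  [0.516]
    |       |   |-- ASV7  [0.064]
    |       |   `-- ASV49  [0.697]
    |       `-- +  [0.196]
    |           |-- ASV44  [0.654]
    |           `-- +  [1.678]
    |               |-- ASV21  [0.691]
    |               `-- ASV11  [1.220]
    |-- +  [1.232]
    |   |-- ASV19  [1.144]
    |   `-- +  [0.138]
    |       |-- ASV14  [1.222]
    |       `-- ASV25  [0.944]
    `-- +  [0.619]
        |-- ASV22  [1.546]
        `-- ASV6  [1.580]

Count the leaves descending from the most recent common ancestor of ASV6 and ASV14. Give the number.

The MRCA of ASV6 and ASV14 is the node subtending (((ASV57,(ASV27,ASV52)),((ASV7,ASV49),(ASV44,(ASV21,ASV11)))),(ASV19,(ASV14,ASV25)),(ASV22,ASV6)).
That clade contains 13 terminal taxa: ASV11, ASV14, ASV19, ASV21, ASV22, ASV25, ASV27, ASV44, ASV49, ASV52, ASV57, ASV6, ASV7.

13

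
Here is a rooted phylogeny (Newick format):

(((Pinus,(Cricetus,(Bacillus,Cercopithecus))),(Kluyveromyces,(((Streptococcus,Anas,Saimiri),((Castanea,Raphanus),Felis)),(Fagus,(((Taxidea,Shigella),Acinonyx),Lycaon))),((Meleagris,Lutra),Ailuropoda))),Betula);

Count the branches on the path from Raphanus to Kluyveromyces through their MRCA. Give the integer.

The MRCA of Raphanus and Kluyveromyces is the node subtending (Kluyveromyces,(((Streptococcus,Anas,Saimiri),((Castanea,Raphanus),Felis)),(Fagus,(((Taxidea,Shigella),Acinonyx),Lycaon))),((Meleagris,Lutra),Ailuropoda)).
From Raphanus up to that node: 5 branches. From Kluyveromyces up to the same node: 1 branch. Total: 5 + 1 = 6.

6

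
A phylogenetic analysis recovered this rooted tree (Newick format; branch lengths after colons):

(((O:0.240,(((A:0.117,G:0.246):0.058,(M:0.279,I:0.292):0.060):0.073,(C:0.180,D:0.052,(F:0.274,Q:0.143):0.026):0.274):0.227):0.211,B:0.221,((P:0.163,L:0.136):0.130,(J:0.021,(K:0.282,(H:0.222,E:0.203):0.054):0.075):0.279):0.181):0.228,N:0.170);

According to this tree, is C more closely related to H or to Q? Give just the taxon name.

Q

The MRCA of C and Q subtends (C,D,(F,Q)) (4 taxa).
The MRCA of C and H subtends ((O,(((A,G),(M,I)),(C,D,(F,Q)))),B,((P,L),(J,(K,(H,E))))) (16 taxa).
The first is nested inside the second, so C shares a more recent common ancestor with Q.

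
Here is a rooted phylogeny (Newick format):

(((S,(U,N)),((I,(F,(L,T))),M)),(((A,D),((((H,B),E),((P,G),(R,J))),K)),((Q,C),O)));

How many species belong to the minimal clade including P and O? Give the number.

The MRCA of P and O is the node subtending (((A,D),((((H,B),E),((P,G),(R,J))),K)),((Q,C),O)).
That clade contains 13 terminal taxa: A, B, C, D, E, G, H, J, K, O, P, Q, R.

13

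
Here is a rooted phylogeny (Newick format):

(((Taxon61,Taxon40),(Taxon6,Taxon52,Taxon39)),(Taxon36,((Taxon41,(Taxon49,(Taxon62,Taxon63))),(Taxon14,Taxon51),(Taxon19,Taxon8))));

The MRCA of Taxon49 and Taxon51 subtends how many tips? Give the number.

8

The MRCA of Taxon49 and Taxon51 is the node subtending ((Taxon41,(Taxon49,(Taxon62,Taxon63))),(Taxon14,Taxon51),(Taxon19,Taxon8)).
That clade contains 8 terminal taxa: Taxon14, Taxon19, Taxon41, Taxon49, Taxon51, Taxon62, Taxon63, Taxon8.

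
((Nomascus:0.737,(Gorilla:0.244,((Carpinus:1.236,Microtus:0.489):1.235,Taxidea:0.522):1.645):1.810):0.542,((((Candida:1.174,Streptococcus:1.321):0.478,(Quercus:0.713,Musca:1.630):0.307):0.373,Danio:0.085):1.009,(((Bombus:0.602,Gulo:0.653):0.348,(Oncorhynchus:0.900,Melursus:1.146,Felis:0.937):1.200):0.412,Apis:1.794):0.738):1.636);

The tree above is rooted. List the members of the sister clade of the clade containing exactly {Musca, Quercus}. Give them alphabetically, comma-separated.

Candida, Streptococcus

The clade containing exactly {Musca, Quercus} attaches to the tree at the node subtending ((Candida,Streptococcus),(Quercus,Musca)).
The other lineage descending from that same node — the sister group — is (Candida,Streptococcus); its 2 tips in alphabetical order are the answer.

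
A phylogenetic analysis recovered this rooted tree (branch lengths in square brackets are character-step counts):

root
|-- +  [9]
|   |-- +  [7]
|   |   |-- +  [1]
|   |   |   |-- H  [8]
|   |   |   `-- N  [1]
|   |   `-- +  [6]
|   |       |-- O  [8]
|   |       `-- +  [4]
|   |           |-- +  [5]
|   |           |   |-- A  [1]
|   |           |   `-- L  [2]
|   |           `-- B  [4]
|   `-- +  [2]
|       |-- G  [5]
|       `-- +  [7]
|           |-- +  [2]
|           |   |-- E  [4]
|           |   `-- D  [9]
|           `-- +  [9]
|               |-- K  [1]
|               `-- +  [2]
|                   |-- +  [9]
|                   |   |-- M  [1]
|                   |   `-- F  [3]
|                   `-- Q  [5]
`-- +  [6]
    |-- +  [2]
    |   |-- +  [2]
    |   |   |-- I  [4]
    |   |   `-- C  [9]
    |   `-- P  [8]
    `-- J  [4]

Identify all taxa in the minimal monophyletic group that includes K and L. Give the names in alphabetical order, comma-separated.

Tracing K: it sits inside (K,((M,F),Q)).
Tracing L: it sits inside (A,L).
The smallest clade enclosing both is (((H,N),(O,((A,L),B))),(G,((E,D),(K,((M,F),Q))))); the answer is its 13 terminal taxa in alphabetical order.

A, B, D, E, F, G, H, K, L, M, N, O, Q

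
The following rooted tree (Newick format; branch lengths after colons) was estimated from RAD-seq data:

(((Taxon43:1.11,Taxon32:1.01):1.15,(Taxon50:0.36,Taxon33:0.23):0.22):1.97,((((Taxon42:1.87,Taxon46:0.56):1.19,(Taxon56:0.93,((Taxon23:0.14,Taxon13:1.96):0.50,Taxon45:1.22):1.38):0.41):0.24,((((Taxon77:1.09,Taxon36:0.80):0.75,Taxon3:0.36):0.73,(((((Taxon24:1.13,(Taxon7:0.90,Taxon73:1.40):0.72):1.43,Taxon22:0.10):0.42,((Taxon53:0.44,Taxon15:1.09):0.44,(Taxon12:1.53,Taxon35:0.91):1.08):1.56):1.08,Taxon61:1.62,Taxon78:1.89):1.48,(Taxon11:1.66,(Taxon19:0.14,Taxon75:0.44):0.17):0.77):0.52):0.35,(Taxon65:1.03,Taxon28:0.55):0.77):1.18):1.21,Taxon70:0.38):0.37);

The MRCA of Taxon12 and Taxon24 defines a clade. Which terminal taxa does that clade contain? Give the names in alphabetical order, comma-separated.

Taxon12, Taxon15, Taxon22, Taxon24, Taxon35, Taxon53, Taxon7, Taxon73

Tracing Taxon12: it sits inside (Taxon12,Taxon35).
Tracing Taxon24: it sits inside (Taxon24,(Taxon7,Taxon73)).
The smallest clade enclosing both is (((Taxon24,(Taxon7,Taxon73)),Taxon22),((Taxon53,Taxon15),(Taxon12,Taxon35))); the answer is its 8 terminal taxa in alphabetical order.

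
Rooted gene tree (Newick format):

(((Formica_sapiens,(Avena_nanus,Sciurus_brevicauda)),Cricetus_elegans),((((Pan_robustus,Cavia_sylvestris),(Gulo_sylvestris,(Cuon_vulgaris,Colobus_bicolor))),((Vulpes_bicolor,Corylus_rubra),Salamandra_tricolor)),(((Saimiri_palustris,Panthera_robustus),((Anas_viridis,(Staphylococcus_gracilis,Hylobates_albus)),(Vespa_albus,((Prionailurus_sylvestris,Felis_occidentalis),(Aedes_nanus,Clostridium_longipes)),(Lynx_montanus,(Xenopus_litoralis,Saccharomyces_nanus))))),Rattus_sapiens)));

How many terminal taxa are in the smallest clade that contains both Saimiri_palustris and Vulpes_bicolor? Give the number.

22

The MRCA of Saimiri_palustris and Vulpes_bicolor is the node subtending ((((Pan_robustus,Cavia_sylvestris),(Gulo_sylvestris,(Cuon_vulgaris,Colobus_bicolor))),((Vulpes_bicolor,Corylus_rubra),Salamandra_tricolor)),(((Saimiri_palustris,Panthera_robustus),((Anas_viridis,(Staphylococcus_gracilis,Hylobates_albus)),(Vespa_albus,((Prionailurus_sylvestris,Felis_occidentalis),(Aedes_nanus,Clostridium_longipes)),(Lynx_montanus,(Xenopus_litoralis,Saccharomyces_nanus))))),Rattus_sapiens)).
That clade contains 22 terminal taxa: Aedes_nanus, Anas_viridis, Cavia_sylvestris, Clostridium_longipes, Colobus_bicolor, Corylus_rubra, Cuon_vulgaris, Felis_occidentalis, Gulo_sylvestris, Hylobates_albus, Lynx_montanus, Pan_robustus, Panthera_robustus, Prionailurus_sylvestris, Rattus_sapiens, Saccharomyces_nanus, Saimiri_palustris, Salamandra_tricolor, Staphylococcus_gracilis, Vespa_albus, Vulpes_bicolor, Xenopus_litoralis.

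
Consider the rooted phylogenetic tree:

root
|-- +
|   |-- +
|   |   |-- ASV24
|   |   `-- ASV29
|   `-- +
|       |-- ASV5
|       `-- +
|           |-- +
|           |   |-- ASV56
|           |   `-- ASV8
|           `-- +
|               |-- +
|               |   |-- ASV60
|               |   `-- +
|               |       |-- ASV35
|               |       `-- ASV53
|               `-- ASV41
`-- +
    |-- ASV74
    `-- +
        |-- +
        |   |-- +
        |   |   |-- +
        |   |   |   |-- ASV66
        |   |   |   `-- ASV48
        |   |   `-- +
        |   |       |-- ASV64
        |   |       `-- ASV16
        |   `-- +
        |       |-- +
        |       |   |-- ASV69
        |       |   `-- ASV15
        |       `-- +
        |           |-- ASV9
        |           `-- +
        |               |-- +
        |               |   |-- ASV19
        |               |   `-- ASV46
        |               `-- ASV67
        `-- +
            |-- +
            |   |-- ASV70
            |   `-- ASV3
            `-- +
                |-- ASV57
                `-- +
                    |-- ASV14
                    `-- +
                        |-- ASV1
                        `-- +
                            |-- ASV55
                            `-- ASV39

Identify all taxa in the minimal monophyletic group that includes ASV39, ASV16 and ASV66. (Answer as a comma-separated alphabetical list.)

ASV1, ASV14, ASV15, ASV16, ASV19, ASV3, ASV39, ASV46, ASV48, ASV55, ASV57, ASV64, ASV66, ASV67, ASV69, ASV70, ASV9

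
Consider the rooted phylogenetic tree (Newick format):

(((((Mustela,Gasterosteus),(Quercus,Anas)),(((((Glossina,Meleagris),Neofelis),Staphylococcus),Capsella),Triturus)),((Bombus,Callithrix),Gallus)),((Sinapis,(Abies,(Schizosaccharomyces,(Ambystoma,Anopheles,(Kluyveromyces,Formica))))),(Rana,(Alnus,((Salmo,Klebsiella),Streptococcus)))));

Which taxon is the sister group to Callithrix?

Bombus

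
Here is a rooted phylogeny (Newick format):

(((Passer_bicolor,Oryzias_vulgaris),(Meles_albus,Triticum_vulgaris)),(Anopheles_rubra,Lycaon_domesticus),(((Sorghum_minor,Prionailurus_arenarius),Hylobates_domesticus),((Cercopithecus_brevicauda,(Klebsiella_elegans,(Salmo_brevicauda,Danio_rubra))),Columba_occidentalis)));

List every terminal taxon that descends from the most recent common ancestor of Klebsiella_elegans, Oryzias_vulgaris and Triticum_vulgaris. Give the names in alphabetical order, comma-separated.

Anopheles_rubra, Cercopithecus_brevicauda, Columba_occidentalis, Danio_rubra, Hylobates_domesticus, Klebsiella_elegans, Lycaon_domesticus, Meles_albus, Oryzias_vulgaris, Passer_bicolor, Prionailurus_arenarius, Salmo_brevicauda, Sorghum_minor, Triticum_vulgaris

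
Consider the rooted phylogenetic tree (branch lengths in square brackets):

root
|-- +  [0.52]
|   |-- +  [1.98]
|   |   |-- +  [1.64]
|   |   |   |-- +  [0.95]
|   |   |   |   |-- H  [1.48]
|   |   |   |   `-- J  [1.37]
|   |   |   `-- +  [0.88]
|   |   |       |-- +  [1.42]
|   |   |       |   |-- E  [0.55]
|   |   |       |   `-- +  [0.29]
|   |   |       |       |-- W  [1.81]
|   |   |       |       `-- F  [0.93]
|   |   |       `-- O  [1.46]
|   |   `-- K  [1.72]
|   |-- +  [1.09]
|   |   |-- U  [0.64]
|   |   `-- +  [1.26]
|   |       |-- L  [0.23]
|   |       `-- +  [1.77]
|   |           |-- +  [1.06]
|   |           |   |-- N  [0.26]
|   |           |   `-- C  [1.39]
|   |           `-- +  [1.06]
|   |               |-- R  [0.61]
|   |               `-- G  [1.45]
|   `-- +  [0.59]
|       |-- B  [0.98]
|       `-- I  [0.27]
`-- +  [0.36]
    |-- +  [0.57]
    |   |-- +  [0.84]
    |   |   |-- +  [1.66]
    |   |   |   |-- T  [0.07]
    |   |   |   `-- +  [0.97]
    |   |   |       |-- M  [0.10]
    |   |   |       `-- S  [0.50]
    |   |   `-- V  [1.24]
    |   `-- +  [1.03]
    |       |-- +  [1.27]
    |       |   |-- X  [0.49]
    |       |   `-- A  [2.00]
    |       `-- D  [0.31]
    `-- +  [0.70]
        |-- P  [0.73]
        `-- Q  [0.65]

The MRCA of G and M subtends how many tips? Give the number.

24

The MRCA of G and M is the root, so the clade is the entire tree.
That clade contains 24 terminal taxa: A, B, C, D, E, F, G, H, I, J, K, L, M, N, O, P, Q, R, S, T, U, V, W, X.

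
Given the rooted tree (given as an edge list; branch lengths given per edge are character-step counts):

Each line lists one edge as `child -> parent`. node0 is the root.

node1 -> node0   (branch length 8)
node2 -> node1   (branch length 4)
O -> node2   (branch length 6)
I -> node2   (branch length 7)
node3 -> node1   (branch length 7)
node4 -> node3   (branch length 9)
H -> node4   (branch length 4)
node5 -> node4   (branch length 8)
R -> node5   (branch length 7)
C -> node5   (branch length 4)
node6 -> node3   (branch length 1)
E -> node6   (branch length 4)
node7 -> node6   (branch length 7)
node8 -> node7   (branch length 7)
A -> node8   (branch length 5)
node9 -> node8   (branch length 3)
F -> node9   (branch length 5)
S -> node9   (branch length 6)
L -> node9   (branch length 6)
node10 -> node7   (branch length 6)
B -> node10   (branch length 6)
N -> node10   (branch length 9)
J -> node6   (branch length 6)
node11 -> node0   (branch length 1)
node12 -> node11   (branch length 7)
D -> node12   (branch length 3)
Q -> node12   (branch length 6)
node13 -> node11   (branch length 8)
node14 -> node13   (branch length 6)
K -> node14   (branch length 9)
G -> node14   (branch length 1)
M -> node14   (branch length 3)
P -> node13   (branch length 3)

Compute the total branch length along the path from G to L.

55

The path runs G → … → MRCA → … → L; the MRCA is the root of the tree.
Branch lengths along that path: 1 + 6 + 8 + 1 + 8 + 7 + 1 + 7 + 7 + 3 + 6 = 55.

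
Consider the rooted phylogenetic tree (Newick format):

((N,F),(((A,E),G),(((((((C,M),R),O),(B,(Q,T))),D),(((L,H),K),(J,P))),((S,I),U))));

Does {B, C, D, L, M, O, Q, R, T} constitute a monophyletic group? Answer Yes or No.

The MRCA of the listed taxa subtends ((((((C,M),R),O),(B,(Q,T))),D),(((L,H),K),(J,P))).
That clade also contains H, J, K, P, which are not in the proposed group, so the group is not monophyletic.

No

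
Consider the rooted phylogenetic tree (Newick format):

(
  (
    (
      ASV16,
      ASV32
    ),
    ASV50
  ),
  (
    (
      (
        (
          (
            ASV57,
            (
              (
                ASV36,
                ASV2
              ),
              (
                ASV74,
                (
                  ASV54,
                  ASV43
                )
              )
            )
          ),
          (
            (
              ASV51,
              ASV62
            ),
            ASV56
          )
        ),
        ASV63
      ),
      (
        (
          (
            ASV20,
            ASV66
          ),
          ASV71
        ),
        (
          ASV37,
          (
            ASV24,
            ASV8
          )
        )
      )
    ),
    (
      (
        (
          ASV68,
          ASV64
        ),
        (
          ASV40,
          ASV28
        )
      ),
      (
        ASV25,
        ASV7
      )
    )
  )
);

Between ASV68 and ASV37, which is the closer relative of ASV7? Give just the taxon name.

ASV68

The MRCA of ASV7 and ASV68 subtends (((ASV68,ASV64),(ASV40,ASV28)),(ASV25,ASV7)) (6 taxa).
The MRCA of ASV7 and ASV37 subtends (((((ASV57,((ASV36,ASV2),(ASV74,(ASV54,ASV43)))),((ASV51,ASV62),ASV56)),ASV63),(((ASV20,ASV66),ASV71),(ASV37,(ASV24,ASV8)))),(((ASV68,ASV64),(ASV40,ASV28)),(ASV25,ASV7))) (22 taxa).
The first is nested inside the second, so ASV7 shares a more recent common ancestor with ASV68.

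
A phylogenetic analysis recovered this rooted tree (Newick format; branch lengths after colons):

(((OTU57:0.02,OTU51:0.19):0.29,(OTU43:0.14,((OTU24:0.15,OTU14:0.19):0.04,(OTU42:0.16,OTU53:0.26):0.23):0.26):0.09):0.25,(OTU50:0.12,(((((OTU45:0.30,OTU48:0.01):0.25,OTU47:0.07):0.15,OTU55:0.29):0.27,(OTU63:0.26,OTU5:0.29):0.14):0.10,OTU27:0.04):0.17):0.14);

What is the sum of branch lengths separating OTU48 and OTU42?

2.08

The path runs OTU48 → … → MRCA → … → OTU42; the MRCA is the root of the tree.
Branch lengths along that path: 0.01 + 0.25 + 0.15 + 0.27 + 0.10 + 0.17 + 0.14 + 0.25 + 0.09 + 0.26 + 0.23 + 0.16 = 2.08.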